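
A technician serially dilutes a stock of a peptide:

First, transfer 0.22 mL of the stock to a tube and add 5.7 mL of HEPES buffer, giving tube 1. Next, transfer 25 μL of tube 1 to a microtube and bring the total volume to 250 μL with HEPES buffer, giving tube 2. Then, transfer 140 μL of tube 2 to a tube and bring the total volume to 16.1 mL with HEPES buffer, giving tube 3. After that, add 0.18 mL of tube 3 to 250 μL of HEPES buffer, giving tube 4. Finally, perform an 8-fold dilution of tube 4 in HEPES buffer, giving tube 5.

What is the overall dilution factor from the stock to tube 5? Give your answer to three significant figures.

Step 1: 0.22 mL + 5.7 mL = 5.92 mL total → factor 5.92/0.22 = 26.909
Step 2: 25 μL brought to 250 μL → factor 250/25 = 10
Step 3: 140 μL brought to 16.1 mL → factor 16100/140 = 115
Step 4: 0.18 mL + 250 μL = 0.43 mL total → factor 0.43/0.18 = 2.3889
Step 5: 8-fold → factor 8
Overall dilution factor = 26.909 × 10 × 115 × 2.3889 × 8 = 5.914 × 10^5

5.91 × 10^5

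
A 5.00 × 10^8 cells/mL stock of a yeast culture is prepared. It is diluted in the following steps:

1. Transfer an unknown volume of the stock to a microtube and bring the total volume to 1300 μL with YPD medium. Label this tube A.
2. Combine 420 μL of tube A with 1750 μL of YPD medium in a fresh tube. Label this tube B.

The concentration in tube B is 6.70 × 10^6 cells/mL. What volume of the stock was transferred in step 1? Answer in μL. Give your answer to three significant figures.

90.0 μL

Step 1: v brought to 1300 μL → factor = 1300 μL/v
Step 2: 420 μL + 1750 μL = 2170 μL total → factor 2170/420 = 5.1667
Product of known-step factors = 5.1667
Overall factor = 5.00 × 10^8 cells/mL / (6.70 × 10^6 cells/mL) = 74.627
Step-1 factor = 74.627 / 5.1667 = 14.444
v = 1300 μL / 14.444 = 90.0 μL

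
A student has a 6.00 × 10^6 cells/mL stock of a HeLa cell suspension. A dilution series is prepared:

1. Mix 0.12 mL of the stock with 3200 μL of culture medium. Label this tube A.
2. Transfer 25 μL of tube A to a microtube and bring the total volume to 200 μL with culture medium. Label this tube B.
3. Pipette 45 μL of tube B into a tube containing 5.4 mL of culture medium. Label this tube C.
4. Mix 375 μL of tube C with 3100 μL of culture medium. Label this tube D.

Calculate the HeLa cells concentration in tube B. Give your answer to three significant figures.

2.71 × 10^4 cells/mL

Step 1: 0.12 mL + 3200 μL = 3.32 mL total → factor 3.32/0.12 = 27.667
Step 2: 25 μL brought to 200 μL → factor 200/25 = 8
Dilution factor through tube B = 27.667 × 8 = 221.33
[tube B] = 6.00 × 10^6 cells/mL / 221.33 = 2.71 × 10^4 cells/mL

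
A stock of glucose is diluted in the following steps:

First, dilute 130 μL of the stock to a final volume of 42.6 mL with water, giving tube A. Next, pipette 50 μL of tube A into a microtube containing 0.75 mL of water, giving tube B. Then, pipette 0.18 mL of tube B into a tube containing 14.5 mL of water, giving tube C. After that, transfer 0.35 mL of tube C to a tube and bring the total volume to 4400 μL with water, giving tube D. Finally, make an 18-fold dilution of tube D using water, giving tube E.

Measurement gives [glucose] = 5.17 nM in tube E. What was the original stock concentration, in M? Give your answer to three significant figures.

0.500 M

Step 1: 130 μL brought to 42.6 mL → factor 42600/130 = 327.69
Step 2: 50 μL + 0.75 mL = 800 μL total → factor 800/50 = 16
Step 3: 0.18 mL + 14.5 mL = 14.68 mL total → factor 14.68/0.18 = 81.556
Step 4: 0.35 mL brought to 4400 μL → factor 4.4/0.35 = 12.571
Step 5: 18-fold → factor 18
Overall dilution factor = 327.69 × 16 × 81.556 × 12.571 × 18 = 9.676 × 10^7
Stock = 5.17 nM × 9.676 × 10^7 = 5.003 × 10^8 nM = 0.500 M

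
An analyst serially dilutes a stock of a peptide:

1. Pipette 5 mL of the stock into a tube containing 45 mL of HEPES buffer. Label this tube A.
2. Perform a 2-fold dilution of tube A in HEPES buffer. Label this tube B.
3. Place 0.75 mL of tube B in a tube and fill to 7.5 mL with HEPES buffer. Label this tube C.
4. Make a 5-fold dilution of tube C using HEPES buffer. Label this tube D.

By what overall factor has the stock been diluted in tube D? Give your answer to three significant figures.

1.00 × 10^3

Step 1: 5 mL + 45 mL = 50 mL total → factor 50/5 = 10
Step 2: 2-fold → factor 2
Step 3: 0.75 mL brought to 7.5 mL → factor 7.5/0.75 = 10
Step 4: 5-fold → factor 5
Overall dilution factor = 10 × 2 × 10 × 5 = 1000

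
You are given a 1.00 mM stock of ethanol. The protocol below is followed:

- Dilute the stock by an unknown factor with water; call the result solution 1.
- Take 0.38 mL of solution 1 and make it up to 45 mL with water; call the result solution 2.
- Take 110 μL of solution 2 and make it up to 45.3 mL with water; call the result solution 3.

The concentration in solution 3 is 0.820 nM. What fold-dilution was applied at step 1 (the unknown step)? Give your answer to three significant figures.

Step 1: unknown factor x
Step 2: 0.38 mL brought to 45 mL → factor 45/0.38 = 118.42
Step 3: 110 μL brought to 45.3 mL → factor 45300/110 = 411.82
Product of known-step factors = 48768
Overall factor = 1.00 mM / (0.820 nM) = 1.2195 × 10^6
x = 1.2195 × 10^6 / 48768 = 25.0

25.0-fold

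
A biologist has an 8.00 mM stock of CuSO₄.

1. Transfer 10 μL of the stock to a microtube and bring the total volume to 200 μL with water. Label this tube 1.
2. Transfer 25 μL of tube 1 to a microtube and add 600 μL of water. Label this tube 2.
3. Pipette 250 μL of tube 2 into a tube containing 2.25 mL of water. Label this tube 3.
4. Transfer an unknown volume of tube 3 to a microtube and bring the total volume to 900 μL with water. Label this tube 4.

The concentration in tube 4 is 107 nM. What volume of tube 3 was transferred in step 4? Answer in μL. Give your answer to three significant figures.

Step 1: 10 μL brought to 200 μL → factor 200/10 = 20
Step 2: 25 μL + 600 μL = 625 μL total → factor 625/25 = 25
Step 3: 250 μL + 2.25 mL = 2500 μL total → factor 2500/250 = 10
Step 4: v brought to 900 μL → factor = 900 μL/v
Product of known-step factors = 5000
Overall factor = 8.00 mM / (107 nM) = 74766
Step-4 factor = 74766 / 5000 = 14.953
v = 900 μL / 14.953 = 60.2 μL

60.2 μL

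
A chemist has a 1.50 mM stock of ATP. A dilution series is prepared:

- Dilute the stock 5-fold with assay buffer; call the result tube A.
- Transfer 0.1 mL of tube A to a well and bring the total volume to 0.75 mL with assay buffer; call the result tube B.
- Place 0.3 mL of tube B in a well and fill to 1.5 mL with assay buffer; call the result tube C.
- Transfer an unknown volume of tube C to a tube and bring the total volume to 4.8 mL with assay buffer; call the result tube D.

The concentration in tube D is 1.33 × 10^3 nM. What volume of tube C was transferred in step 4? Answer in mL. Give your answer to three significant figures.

Step 1: 5-fold → factor 5
Step 2: 0.1 mL brought to 0.75 mL → factor 0.75/0.1 = 7.5
Step 3: 0.3 mL brought to 1.5 mL → factor 1.5/0.3 = 5
Step 4: v brought to 4.8 mL → factor = 4.8 mL/v
Product of known-step factors = 187.5
Overall factor = 1.50 mM / (1.33 × 10^3 nM) = 1127.8
Step-4 factor = 1127.8 / 187.5 = 6.015
v = 4.8 mL / 6.015 = 0.798 mL

0.798 mL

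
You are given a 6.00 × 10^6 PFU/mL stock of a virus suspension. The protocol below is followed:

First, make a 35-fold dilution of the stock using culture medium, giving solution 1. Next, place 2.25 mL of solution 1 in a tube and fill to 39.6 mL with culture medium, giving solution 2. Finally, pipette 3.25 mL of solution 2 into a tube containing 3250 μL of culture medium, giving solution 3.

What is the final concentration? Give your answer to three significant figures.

Step 1: 35-fold → factor 35
Step 2: 2.25 mL brought to 39.6 mL → factor 39.6/2.25 = 17.6
Step 3: 3.25 mL + 3250 μL = 6.5 mL total → factor 6.5/3.25 = 2
Overall dilution factor = 35 × 17.6 × 2 = 1232
Final = 6.00 × 10^6 PFU/mL / 1232 = 4.87 × 10^3 PFU/mL

4.87 × 10^3 PFU/mL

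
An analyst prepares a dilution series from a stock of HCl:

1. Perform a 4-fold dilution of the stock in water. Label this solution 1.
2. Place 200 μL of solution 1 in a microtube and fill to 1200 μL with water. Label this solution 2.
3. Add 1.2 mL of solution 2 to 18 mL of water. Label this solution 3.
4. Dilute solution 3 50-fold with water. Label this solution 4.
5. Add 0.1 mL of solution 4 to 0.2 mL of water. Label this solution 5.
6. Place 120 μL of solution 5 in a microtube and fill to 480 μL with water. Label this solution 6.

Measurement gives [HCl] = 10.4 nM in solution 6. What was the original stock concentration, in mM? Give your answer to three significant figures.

Step 1: 4-fold → factor 4
Step 2: 200 μL brought to 1200 μL → factor 1200/200 = 6
Step 3: 1.2 mL + 18 mL = 19.2 mL total → factor 19.2/1.2 = 16
Step 4: 50-fold → factor 50
Step 5: 0.1 mL + 0.2 mL = 0.3 mL total → factor 0.3/0.1 = 3
Step 6: 120 μL brought to 480 μL → factor 480/120 = 4
Overall dilution factor = 4 × 6 × 16 × 50 × 3 × 4 = 2.304 × 10^5
Stock = 10.4 nM × 2.304 × 10^5 = 2.396 × 10^6 nM = 2.40 mM

2.40 mM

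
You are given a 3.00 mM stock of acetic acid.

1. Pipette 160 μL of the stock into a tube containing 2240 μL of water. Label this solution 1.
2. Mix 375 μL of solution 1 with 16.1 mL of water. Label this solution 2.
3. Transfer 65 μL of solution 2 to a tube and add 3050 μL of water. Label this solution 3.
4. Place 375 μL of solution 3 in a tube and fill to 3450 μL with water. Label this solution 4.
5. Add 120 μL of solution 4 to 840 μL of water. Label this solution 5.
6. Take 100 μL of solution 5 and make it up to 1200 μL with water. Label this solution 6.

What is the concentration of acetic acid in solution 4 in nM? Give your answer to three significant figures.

10.3 nM

Step 1: 160 μL + 2240 μL = 2400 μL total → factor 2400/160 = 15
Step 2: 375 μL + 16.1 mL = 16475 μL total → factor 16475/375 = 43.933
Step 3: 65 μL + 3050 μL = 3115 μL total → factor 3115/65 = 47.923
Step 4: 375 μL brought to 3450 μL → factor 3450/375 = 9.2
Dilution factor through solution 4 = 15 × 43.933 × 47.923 × 9.2 = 2.9055 × 10^5
[solution 4] = 3.00 mM / 2.9055 × 10^5 = 1.033 × 10^-5 mM = 10.3 nM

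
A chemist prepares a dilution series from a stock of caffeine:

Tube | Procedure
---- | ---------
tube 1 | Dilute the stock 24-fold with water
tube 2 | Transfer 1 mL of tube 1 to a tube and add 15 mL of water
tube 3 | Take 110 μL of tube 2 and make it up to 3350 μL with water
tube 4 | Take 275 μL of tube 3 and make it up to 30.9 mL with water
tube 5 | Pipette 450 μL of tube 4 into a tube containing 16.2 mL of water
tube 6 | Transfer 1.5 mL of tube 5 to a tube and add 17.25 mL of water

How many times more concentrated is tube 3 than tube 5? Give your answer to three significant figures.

Step 1: 24-fold → factor 24
Step 2: 1 mL + 15 mL = 16 mL total → factor 16/1 = 16
Step 3: 110 μL brought to 3350 μL → factor 3350/110 = 30.455
Step 4: 275 μL brought to 30.9 mL → factor 30900/275 = 112.36
Step 5: 450 μL + 16.2 mL = 16650 μL total → factor 16650/450 = 37
Dilution factor to tube 3 = 11695; to tube 5 = 4.862 × 10^7
[tube 3]/[tube 5] = (factor to tube 5)/(factor to tube 3) = 4.862 × 10^7/11695 = 4.16 × 10^3

4.16 × 10^3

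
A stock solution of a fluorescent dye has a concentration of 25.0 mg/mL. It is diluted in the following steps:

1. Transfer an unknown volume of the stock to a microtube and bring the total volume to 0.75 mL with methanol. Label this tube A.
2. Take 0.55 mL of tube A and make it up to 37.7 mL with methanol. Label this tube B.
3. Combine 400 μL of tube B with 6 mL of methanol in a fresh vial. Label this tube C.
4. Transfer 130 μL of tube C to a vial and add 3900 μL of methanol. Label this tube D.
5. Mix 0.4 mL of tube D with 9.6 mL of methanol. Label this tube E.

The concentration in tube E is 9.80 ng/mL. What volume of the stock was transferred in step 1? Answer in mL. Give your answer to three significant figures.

Step 1: v brought to 0.75 mL → factor = 0.75 mL/v
Step 2: 0.55 mL brought to 37.7 mL → factor 37.7/0.55 = 68.545
Step 3: 400 μL + 6 mL = 6400 μL total → factor 6400/400 = 16
Step 4: 130 μL + 3900 μL = 4030 μL total → factor 4030/130 = 31
Step 5: 0.4 mL + 9.6 mL = 10 mL total → factor 10/0.4 = 25
Product of known-step factors = 8.4996 × 10^5
Overall factor = 25.0 mg/mL / (9.80 ng/mL) = 2.551 × 10^6
Step-1 factor = 2.551 × 10^6 / 8.4996 × 10^5 = 3.0013
v = 0.75 mL / 3.0013 = 0.250 mL

0.250 mL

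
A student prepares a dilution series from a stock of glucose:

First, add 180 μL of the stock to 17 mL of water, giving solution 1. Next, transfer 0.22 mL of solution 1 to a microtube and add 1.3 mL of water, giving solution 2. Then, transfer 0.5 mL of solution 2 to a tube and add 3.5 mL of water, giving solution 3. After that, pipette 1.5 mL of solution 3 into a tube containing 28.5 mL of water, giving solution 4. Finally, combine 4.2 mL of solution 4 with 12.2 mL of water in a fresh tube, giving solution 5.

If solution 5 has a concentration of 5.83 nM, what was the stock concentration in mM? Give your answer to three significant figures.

2.40 mM

Step 1: 180 μL + 17 mL = 17180 μL total → factor 17180/180 = 95.444
Step 2: 0.22 mL + 1.3 mL = 1.52 mL total → factor 1.52/0.22 = 6.9091
Step 3: 0.5 mL + 3.5 mL = 4 mL total → factor 4/0.5 = 8
Step 4: 1.5 mL + 28.5 mL = 30 mL total → factor 30/1.5 = 20
Step 5: 4.2 mL + 12.2 mL = 16.4 mL total → factor 16.4/4.2 = 3.9048
Overall dilution factor = 95.444 × 6.9091 × 8 × 20 × 3.9048 = 4.1199 × 10^5
Stock = 5.83 nM × 4.1199 × 10^5 = 2.402 × 10^6 nM = 2.40 mM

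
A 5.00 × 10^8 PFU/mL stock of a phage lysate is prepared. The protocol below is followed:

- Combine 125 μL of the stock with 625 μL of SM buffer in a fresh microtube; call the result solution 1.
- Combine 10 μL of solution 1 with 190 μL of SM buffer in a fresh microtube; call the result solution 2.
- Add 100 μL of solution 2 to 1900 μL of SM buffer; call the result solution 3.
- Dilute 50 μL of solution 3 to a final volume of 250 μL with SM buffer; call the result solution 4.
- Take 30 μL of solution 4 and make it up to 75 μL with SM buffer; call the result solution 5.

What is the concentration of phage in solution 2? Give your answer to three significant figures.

Step 1: 125 μL + 625 μL = 750 μL total → factor 750/125 = 6
Step 2: 10 μL + 190 μL = 200 μL total → factor 200/10 = 20
Dilution factor through solution 2 = 6 × 20 = 120
[solution 2] = 5.00 × 10^8 PFU/mL / 120 = 4.17 × 10^6 PFU/mL

4.17 × 10^6 PFU/mL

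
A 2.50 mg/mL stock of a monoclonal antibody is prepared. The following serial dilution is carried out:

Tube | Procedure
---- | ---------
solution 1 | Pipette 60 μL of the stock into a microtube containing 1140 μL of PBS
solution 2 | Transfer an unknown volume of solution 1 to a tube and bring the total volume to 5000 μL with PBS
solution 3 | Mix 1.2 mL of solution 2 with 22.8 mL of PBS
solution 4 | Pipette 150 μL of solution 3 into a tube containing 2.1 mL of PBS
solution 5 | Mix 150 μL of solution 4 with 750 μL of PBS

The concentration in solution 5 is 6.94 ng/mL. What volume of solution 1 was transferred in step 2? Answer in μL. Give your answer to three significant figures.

500 μL

Step 1: 60 μL + 1140 μL = 1200 μL total → factor 1200/60 = 20
Step 2: v brought to 5000 μL → factor = 5000 μL/v
Step 3: 1.2 mL + 22.8 mL = 24 mL total → factor 24/1.2 = 20
Step 4: 150 μL + 2.1 mL = 2250 μL total → factor 2250/150 = 15
Step 5: 150 μL + 750 μL = 900 μL total → factor 900/150 = 6
Product of known-step factors = 36000
Overall factor = 2.50 mg/mL / (6.94 ng/mL) = 3.6023 × 10^5
Step-2 factor = 3.6023 × 10^5 / 36000 = 10.006
v = 5000 μL / 10.006 = 500 μL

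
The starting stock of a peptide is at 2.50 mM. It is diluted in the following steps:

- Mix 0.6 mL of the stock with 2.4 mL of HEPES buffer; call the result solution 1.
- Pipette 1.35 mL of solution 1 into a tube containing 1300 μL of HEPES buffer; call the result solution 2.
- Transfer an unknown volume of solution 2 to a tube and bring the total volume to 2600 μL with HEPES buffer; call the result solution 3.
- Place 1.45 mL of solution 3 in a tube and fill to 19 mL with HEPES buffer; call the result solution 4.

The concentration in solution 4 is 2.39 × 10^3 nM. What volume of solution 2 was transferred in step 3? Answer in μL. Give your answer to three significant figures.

Step 1: 0.6 mL + 2.4 mL = 3 mL total → factor 3/0.6 = 5
Step 2: 1.35 mL + 1300 μL = 2.65 mL total → factor 2.65/1.35 = 1.963
Step 3: v brought to 2600 μL → factor = 2600 μL/v
Step 4: 1.45 mL brought to 19 mL → factor 19/1.45 = 13.103
Product of known-step factors = 128.61
Overall factor = 2.50 mM / (2.39 × 10^3 nM) = 1046
Step-3 factor = 1046 / 128.61 = 8.1334
v = 2600 μL / 8.1334 = 320 μL

320 μL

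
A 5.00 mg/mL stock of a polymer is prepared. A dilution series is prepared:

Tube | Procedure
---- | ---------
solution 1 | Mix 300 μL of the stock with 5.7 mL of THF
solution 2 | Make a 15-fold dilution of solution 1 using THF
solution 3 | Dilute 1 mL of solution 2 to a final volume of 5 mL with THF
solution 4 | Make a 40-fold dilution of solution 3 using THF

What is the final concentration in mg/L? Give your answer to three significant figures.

0.0833 mg/L

Step 1: 300 μL + 5.7 mL = 6000 μL total → factor 6000/300 = 20
Step 2: 15-fold → factor 15
Step 3: 1 mL brought to 5 mL → factor 5/1 = 5
Step 4: 40-fold → factor 40
Overall dilution factor = 20 × 15 × 5 × 40 = 60000
Final = 5.00 mg/mL / 60000 = 8.333 × 10^-5 mg/mL = 0.0833 mg/L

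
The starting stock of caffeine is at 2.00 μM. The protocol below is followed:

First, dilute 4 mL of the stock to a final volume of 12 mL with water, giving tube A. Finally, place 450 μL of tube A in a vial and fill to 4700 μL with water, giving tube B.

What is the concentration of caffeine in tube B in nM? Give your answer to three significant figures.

63.8 nM

Step 1: 4 mL brought to 12 mL → factor 12/4 = 3
Step 2: 450 μL brought to 4700 μL → factor 4700/450 = 10.444
Overall dilution factor = 3 × 10.444 = 31.333
Final = 2.00 μM / 31.333 = 0.06383 μM = 63.8 nM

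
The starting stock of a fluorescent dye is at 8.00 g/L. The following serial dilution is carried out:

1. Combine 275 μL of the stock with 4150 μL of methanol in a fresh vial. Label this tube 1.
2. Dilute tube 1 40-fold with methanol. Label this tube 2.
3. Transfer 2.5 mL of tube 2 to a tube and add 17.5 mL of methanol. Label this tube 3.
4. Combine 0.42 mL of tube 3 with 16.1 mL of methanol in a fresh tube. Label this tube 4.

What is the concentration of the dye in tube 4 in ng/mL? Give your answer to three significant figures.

39.5 ng/mL

Step 1: 275 μL + 4150 μL = 4425 μL total → factor 4425/275 = 16.091
Step 2: 40-fold → factor 40
Step 3: 2.5 mL + 17.5 mL = 20 mL total → factor 20/2.5 = 8
Step 4: 0.42 mL + 16.1 mL = 16.52 mL total → factor 16.52/0.42 = 39.333
Overall dilution factor = 16.091 × 40 × 8 × 39.333 = 2.0253 × 10^5
Final = 8.00 g/L / 2.0253 × 10^5 = 3.950 × 10^-5 g/L = 39.5 ng/mL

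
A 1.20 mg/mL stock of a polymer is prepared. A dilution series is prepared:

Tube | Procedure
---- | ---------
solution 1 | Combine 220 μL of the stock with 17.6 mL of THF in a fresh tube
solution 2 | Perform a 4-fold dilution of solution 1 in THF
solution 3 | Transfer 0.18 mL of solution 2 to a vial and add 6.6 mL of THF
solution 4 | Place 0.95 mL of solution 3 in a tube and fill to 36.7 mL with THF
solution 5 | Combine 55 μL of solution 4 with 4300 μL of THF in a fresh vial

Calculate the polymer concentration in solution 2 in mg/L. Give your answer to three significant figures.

3.70 mg/L

Step 1: 220 μL + 17.6 mL = 17820 μL total → factor 17820/220 = 81
Step 2: 4-fold → factor 4
Dilution factor through solution 2 = 81 × 4 = 324
[solution 2] = 1.20 mg/mL / 324 = 0.003704 mg/mL = 3.70 mg/L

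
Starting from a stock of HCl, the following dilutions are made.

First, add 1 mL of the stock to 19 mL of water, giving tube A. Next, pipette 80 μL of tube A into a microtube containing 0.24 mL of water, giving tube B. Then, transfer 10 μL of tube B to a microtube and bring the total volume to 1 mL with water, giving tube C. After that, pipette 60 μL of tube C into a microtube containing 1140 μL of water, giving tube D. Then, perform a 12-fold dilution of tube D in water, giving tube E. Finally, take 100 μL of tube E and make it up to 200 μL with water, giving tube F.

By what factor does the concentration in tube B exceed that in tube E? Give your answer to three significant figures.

Step 1: 1 mL + 19 mL = 20 mL total → factor 20/1 = 20
Step 2: 80 μL + 0.24 mL = 320 μL total → factor 320/80 = 4
Step 3: 10 μL brought to 1 mL → factor 1000/10 = 100
Step 4: 60 μL + 1140 μL = 1200 μL total → factor 1200/60 = 20
Step 5: 12-fold → factor 12
Dilution factor to tube B = 80; to tube E = 1.92 × 10^6
[tube B]/[tube E] = (factor to tube E)/(factor to tube B) = 1.92 × 10^6/80 = 2.40 × 10^4

2.40 × 10^4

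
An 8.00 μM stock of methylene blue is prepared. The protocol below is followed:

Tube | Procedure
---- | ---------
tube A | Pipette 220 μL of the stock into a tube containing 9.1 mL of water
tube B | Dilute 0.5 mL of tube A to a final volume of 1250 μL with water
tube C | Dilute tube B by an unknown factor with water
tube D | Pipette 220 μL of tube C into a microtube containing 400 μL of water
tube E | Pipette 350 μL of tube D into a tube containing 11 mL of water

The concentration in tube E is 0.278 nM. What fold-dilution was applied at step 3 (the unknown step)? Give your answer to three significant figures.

2.97-fold

Step 1: 220 μL + 9.1 mL = 9320 μL total → factor 9320/220 = 42.364
Step 2: 0.5 mL brought to 1250 μL → factor 1.25/0.5 = 2.5
Step 3: unknown factor x
Step 4: 220 μL + 400 μL = 620 μL total → factor 620/220 = 2.8182
Step 5: 350 μL + 11 mL = 11350 μL total → factor 11350/350 = 32.429
Product of known-step factors = 9679
Overall factor = 8.00 μM / (0.278 nM) = 28777
x = 28777 / 9679 = 2.97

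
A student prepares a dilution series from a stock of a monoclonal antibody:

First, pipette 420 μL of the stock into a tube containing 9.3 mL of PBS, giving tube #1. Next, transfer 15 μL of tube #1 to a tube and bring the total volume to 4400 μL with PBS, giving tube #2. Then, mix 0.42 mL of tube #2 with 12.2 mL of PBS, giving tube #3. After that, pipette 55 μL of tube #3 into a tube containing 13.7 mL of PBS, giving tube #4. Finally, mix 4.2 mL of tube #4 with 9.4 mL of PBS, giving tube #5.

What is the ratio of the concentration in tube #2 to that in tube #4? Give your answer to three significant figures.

7.51 × 10^3

Step 1: 420 μL + 9.3 mL = 9720 μL total → factor 9720/420 = 23.143
Step 2: 15 μL brought to 4400 μL → factor 4400/15 = 293.33
Step 3: 0.42 mL + 12.2 mL = 12.62 mL total → factor 12.62/0.42 = 30.048
Step 4: 55 μL + 13.7 mL = 13755 μL total → factor 13755/55 = 250.09
Dilution factor to tube #2 = 6788.6; to tube #4 = 5.1014 × 10^7
[tube #2]/[tube #4] = (factor to tube #4)/(factor to tube #2) = 5.1014 × 10^7/6788.6 = 7.51 × 10^3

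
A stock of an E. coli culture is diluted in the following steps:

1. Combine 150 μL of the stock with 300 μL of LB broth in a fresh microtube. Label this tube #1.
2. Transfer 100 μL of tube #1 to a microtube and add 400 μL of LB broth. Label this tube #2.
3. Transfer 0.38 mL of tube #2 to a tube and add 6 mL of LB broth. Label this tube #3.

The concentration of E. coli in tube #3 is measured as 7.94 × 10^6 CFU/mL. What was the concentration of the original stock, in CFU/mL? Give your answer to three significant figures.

Step 1: 150 μL + 300 μL = 450 μL total → factor 450/150 = 3
Step 2: 100 μL + 400 μL = 500 μL total → factor 500/100 = 5
Step 3: 0.38 mL + 6 mL = 6.38 mL total → factor 6.38/0.38 = 16.789
Overall dilution factor = 3 × 5 × 16.789 = 251.84
Stock = 7.94 × 10^6 CFU/mL × 251.84 = 2.00 × 10^9 CFU/mL

2.00 × 10^9 CFU/mL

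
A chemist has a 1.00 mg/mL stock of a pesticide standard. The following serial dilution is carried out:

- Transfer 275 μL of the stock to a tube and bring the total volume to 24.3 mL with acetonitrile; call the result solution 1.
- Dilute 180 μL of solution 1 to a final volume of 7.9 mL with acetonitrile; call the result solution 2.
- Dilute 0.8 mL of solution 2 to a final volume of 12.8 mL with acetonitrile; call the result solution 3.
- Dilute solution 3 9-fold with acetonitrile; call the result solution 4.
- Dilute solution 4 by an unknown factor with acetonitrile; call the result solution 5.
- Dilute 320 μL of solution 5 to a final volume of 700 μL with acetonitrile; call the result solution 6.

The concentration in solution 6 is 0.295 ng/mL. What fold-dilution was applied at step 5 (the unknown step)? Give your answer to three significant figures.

Step 1: 275 μL brought to 24.3 mL → factor 24300/275 = 88.364
Step 2: 180 μL brought to 7.9 mL → factor 7900/180 = 43.889
Step 3: 0.8 mL brought to 12.8 mL → factor 12.8/0.8 = 16
Step 4: 9-fold → factor 9
Step 5: unknown factor x
Step 6: 320 μL brought to 700 μL → factor 700/320 = 2.1875
Product of known-step factors = 1.2216 × 10^6
Overall factor = 1.00 mg/mL / (0.295 ng/mL) = 3.3898 × 10^6
x = 3.3898 × 10^6 / 1.2216 × 10^6 = 2.77

2.77-fold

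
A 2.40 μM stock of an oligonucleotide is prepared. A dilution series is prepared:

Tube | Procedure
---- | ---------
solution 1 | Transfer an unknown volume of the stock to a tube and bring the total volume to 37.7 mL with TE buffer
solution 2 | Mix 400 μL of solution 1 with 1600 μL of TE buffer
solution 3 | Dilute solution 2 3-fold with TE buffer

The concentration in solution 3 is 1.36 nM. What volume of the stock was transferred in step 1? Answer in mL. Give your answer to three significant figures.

0.320 mL

Step 1: v brought to 37.7 mL → factor = 37.7 mL/v
Step 2: 400 μL + 1600 μL = 2000 μL total → factor 2000/400 = 5
Step 3: 3-fold → factor 3
Product of known-step factors = 15
Overall factor = 2.40 μM / (1.36 nM) = 1764.7
Step-1 factor = 1764.7 / 15 = 117.65
v = 37.7 mL / 117.65 = 0.320 mL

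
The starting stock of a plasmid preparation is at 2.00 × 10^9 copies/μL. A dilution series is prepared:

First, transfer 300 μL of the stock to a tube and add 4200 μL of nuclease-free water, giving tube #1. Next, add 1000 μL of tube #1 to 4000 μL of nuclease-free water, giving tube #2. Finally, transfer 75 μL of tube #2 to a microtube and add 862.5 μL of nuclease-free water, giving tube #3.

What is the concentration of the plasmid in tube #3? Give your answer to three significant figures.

Step 1: 300 μL + 4200 μL = 4500 μL total → factor 4500/300 = 15
Step 2: 1000 μL + 4000 μL = 5000 μL total → factor 5000/1000 = 5
Step 3: 75 μL + 862.5 μL = 937.5 μL total → factor 937.5/75 = 12.5
Overall dilution factor = 15 × 5 × 12.5 = 937.5
Final = 2.00 × 10^9 copies/μL / 937.5 = 2.13 × 10^6 copies/μL

2.13 × 10^6 copies/μL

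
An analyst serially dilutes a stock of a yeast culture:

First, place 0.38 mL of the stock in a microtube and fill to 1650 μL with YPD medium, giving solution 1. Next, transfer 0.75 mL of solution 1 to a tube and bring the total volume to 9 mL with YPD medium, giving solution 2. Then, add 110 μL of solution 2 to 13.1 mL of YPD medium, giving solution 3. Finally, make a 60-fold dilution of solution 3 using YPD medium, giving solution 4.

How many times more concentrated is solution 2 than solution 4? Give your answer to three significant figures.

Step 1: 0.38 mL brought to 1650 μL → factor 1.65/0.38 = 4.3421
Step 2: 0.75 mL brought to 9 mL → factor 9/0.75 = 12
Step 3: 110 μL + 13.1 mL = 13210 μL total → factor 13210/110 = 120.09
Step 4: 60-fold → factor 60
Dilution factor to solution 2 = 52.105; to solution 4 = 3.7544 × 10^5
[solution 2]/[solution 4] = (factor to solution 4)/(factor to solution 2) = 3.7544 × 10^5/52.105 = 7.21 × 10^3

7.21 × 10^3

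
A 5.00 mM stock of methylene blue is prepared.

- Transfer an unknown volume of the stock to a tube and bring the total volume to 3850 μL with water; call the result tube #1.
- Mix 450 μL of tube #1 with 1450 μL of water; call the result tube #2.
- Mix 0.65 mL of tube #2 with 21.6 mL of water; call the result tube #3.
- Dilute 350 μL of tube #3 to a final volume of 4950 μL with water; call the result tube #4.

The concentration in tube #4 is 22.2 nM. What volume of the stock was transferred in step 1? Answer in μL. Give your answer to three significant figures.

34.9 μL

Step 1: v brought to 3850 μL → factor = 3850 μL/v
Step 2: 450 μL + 1450 μL = 1900 μL total → factor 1900/450 = 4.2222
Step 3: 0.65 mL + 21.6 mL = 22.25 mL total → factor 22.25/0.65 = 34.231
Step 4: 350 μL brought to 4950 μL → factor 4950/350 = 14.143
Product of known-step factors = 2044.1
Overall factor = 5.00 mM / (22.2 nM) = 2.2523 × 10^5
Step-1 factor = 2.2523 × 10^5 / 2044.1 = 110.18
v = 3850 μL / 110.18 = 34.9 μL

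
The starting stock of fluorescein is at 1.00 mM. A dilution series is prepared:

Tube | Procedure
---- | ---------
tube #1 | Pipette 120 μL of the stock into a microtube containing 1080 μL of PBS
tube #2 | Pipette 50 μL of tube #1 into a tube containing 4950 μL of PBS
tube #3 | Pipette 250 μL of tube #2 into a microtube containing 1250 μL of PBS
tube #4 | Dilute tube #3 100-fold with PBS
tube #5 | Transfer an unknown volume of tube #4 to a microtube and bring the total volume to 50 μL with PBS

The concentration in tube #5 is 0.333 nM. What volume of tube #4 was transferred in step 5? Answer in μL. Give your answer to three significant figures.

9.99 μL

Step 1: 120 μL + 1080 μL = 1200 μL total → factor 1200/120 = 10
Step 2: 50 μL + 4950 μL = 5000 μL total → factor 5000/50 = 100
Step 3: 250 μL + 1250 μL = 1500 μL total → factor 1500/250 = 6
Step 4: 100-fold → factor 100
Step 5: v brought to 50 μL → factor = 50 μL/v
Product of known-step factors = 6 × 10^5
Overall factor = 1.00 mM / (0.333 nM) = 3.003 × 10^6
Step-5 factor = 3.003 × 10^6 / 6 × 10^5 = 5.005
v = 50 μL / 5.005 = 9.99 μL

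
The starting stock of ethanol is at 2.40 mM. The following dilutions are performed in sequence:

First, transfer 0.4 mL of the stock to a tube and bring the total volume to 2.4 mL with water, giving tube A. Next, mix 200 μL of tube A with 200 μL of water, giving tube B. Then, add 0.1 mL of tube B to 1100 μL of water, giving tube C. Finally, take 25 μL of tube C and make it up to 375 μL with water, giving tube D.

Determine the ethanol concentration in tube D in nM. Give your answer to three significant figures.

1.11 × 10^3 nM

Step 1: 0.4 mL brought to 2.4 mL → factor 2.4/0.4 = 6
Step 2: 200 μL + 200 μL = 400 μL total → factor 400/200 = 2
Step 3: 0.1 mL + 1100 μL = 1.2 mL total → factor 1.2/0.1 = 12
Step 4: 25 μL brought to 375 μL → factor 375/25 = 15
Overall dilution factor = 6 × 2 × 12 × 15 = 2160
Final = 2.40 mM / 2160 = 0.001111 mM = 1.11 × 10^3 nM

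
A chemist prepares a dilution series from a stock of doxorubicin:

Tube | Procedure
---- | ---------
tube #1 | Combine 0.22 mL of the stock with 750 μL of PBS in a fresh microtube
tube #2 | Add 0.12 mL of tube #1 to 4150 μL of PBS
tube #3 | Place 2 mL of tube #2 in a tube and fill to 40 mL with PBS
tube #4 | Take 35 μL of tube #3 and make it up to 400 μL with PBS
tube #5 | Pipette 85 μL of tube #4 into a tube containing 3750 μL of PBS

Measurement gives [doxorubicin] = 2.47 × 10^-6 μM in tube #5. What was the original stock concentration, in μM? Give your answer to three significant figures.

4.00 μM

Step 1: 0.22 mL + 750 μL = 0.97 mL total → factor 0.97/0.22 = 4.4091
Step 2: 0.12 mL + 4150 μL = 4.27 mL total → factor 4.27/0.12 = 35.583
Step 3: 2 mL brought to 40 mL → factor 40/2 = 20
Step 4: 35 μL brought to 400 μL → factor 400/35 = 11.429
Step 5: 85 μL + 3750 μL = 3835 μL total → factor 3835/85 = 45.118
Overall dilution factor = 4.4091 × 35.583 × 20 × 11.429 × 45.118 = 1.6179 × 10^6
Stock = 2.47 × 10^-6 μM × 1.6179 × 10^6 = 4.00 μM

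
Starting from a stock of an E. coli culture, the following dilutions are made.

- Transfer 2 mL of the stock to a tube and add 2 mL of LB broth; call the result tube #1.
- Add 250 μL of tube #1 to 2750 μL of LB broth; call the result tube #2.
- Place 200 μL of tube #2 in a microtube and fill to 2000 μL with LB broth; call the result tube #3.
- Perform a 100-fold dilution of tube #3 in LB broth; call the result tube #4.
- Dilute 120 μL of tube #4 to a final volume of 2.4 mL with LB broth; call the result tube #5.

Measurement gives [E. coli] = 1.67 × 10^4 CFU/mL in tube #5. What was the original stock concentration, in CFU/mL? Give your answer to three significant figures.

8.02 × 10^9 CFU/mL

Step 1: 2 mL + 2 mL = 4 mL total → factor 4/2 = 2
Step 2: 250 μL + 2750 μL = 3000 μL total → factor 3000/250 = 12
Step 3: 200 μL brought to 2000 μL → factor 2000/200 = 10
Step 4: 100-fold → factor 100
Step 5: 120 μL brought to 2.4 mL → factor 2400/120 = 20
Overall dilution factor = 2 × 12 × 10 × 100 × 20 = 4.8 × 10^5
Stock = 1.67 × 10^4 CFU/mL × 4.8 × 10^5 = 8.02 × 10^9 CFU/mL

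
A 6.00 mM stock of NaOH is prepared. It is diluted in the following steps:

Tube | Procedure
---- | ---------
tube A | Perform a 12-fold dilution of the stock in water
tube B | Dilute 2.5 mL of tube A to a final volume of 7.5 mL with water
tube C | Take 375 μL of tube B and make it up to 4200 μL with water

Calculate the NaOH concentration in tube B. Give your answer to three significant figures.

0.167 mM

Step 1: 12-fold → factor 12
Step 2: 2.5 mL brought to 7.5 mL → factor 7.5/2.5 = 3
Dilution factor through tube B = 12 × 3 = 36
[tube B] = 6.00 mM / 36 = 0.167 mM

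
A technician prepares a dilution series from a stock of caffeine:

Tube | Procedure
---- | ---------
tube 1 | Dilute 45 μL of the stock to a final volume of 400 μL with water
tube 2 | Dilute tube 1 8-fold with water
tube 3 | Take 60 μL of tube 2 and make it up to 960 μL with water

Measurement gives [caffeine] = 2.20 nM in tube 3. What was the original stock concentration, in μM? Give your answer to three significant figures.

2.50 μM

Step 1: 45 μL brought to 400 μL → factor 400/45 = 8.8889
Step 2: 8-fold → factor 8
Step 3: 60 μL brought to 960 μL → factor 960/60 = 16
Overall dilution factor = 8.8889 × 8 × 16 = 1137.8
Stock = 2.20 nM × 1137.8 = 2503 nM = 2.50 μM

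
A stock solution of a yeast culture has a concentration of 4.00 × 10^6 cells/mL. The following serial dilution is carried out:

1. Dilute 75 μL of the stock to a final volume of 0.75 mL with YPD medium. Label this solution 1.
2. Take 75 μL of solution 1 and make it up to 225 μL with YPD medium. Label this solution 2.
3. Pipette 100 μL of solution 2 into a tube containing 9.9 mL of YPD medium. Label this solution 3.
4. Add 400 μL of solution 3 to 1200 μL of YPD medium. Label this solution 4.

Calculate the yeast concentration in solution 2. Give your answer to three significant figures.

Step 1: 75 μL brought to 0.75 mL → factor 750/75 = 10
Step 2: 75 μL brought to 225 μL → factor 225/75 = 3
Dilution factor through solution 2 = 10 × 3 = 30
[solution 2] = 4.00 × 10^6 cells/mL / 30 = 1.33 × 10^5 cells/mL

1.33 × 10^5 cells/mL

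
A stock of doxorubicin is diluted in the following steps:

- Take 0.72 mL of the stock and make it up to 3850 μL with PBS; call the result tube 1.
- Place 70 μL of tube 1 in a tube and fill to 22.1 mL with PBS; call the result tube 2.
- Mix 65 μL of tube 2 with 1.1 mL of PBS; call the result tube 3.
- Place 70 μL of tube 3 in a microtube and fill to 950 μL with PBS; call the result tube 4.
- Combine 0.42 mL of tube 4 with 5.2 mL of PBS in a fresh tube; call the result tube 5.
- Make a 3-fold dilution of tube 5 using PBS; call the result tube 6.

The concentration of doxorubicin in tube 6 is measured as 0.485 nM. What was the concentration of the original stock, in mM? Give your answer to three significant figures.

Step 1: 0.72 mL brought to 3850 μL → factor 3.85/0.72 = 5.3472
Step 2: 70 μL brought to 22.1 mL → factor 22100/70 = 315.71
Step 3: 65 μL + 1.1 mL = 1165 μL total → factor 1165/65 = 17.923
Step 4: 70 μL brought to 950 μL → factor 950/70 = 13.571
Step 5: 0.42 mL + 5.2 mL = 5.62 mL total → factor 5.62/0.42 = 13.381
Step 6: 3-fold → factor 3
Overall dilution factor = 5.3472 × 315.71 × 17.923 × 13.571 × 13.381 × 3 = 1.6484 × 10^7
Stock = 0.485 nM × 1.6484 × 10^7 = 7.995 × 10^6 nM = 7.99 mM

7.99 mM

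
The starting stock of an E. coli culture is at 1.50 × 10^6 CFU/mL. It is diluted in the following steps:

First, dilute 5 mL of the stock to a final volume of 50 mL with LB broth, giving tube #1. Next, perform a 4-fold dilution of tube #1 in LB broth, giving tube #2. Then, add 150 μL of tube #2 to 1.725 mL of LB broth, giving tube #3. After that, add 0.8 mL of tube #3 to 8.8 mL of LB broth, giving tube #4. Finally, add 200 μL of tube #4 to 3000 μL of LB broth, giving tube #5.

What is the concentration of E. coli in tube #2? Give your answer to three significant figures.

3.75 × 10^4 CFU/mL

Step 1: 5 mL brought to 50 mL → factor 50/5 = 10
Step 2: 4-fold → factor 4
Dilution factor through tube #2 = 10 × 4 = 40
[tube #2] = 1.50 × 10^6 CFU/mL / 40 = 3.75 × 10^4 CFU/mL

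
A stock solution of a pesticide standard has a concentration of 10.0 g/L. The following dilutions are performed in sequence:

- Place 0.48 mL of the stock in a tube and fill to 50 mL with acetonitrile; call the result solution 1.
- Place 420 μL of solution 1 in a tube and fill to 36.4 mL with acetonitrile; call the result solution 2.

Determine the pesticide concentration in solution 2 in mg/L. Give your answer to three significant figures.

1.11 mg/L

Step 1: 0.48 mL brought to 50 mL → factor 50/0.48 = 104.17
Step 2: 420 μL brought to 36.4 mL → factor 36400/420 = 86.667
Overall dilution factor = 104.17 × 86.667 = 9027.8
Final = 10.0 g/L / 9027.8 = 0.001108 g/L = 1.11 mg/L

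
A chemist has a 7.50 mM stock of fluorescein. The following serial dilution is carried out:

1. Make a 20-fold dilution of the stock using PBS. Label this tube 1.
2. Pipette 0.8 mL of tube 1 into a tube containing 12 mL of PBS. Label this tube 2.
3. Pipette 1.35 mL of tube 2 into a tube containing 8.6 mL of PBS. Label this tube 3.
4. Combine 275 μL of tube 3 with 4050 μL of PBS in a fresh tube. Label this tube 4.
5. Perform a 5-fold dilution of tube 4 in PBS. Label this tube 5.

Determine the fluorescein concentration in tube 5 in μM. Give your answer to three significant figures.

0.0404 μM

Step 1: 20-fold → factor 20
Step 2: 0.8 mL + 12 mL = 12.8 mL total → factor 12.8/0.8 = 16
Step 3: 1.35 mL + 8.6 mL = 9.95 mL total → factor 9.95/1.35 = 7.3704
Step 4: 275 μL + 4050 μL = 4325 μL total → factor 4325/275 = 15.727
Step 5: 5-fold → factor 5
Overall dilution factor = 20 × 16 × 7.3704 × 15.727 × 5 = 1.8547 × 10^5
Final = 7.50 mM / 1.8547 × 10^5 = 4.044 × 10^-5 mM = 0.0404 μM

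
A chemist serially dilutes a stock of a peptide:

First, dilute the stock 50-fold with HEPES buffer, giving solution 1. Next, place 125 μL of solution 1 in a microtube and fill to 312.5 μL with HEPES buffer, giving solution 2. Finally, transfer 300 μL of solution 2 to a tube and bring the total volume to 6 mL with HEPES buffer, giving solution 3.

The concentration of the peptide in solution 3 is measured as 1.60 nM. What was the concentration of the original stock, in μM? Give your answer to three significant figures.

4.00 μM

Step 1: 50-fold → factor 50
Step 2: 125 μL brought to 312.5 μL → factor 312.5/125 = 2.5
Step 3: 300 μL brought to 6 mL → factor 6000/300 = 20
Overall dilution factor = 50 × 2.5 × 20 = 2500
Stock = 1.60 nM × 2500 = 4000 nM = 4.00 μM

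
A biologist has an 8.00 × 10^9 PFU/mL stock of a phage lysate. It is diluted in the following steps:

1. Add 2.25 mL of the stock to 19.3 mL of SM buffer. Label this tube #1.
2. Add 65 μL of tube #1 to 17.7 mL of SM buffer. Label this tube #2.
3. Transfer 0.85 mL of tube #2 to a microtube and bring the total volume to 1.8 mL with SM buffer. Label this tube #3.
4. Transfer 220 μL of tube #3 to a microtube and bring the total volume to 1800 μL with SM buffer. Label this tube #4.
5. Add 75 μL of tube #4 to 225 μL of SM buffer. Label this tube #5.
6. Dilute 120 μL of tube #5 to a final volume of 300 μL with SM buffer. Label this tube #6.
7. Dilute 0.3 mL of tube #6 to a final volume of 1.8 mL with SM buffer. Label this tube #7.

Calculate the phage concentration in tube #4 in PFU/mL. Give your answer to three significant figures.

Step 1: 2.25 mL + 19.3 mL = 21.55 mL total → factor 21.55/2.25 = 9.5778
Step 2: 65 μL + 17.7 mL = 17765 μL total → factor 17765/65 = 273.31
Step 3: 0.85 mL brought to 1.8 mL → factor 1.8/0.85 = 2.1176
Step 4: 220 μL brought to 1800 μL → factor 1800/220 = 8.1818
Dilution factor through tube #4 = 9.5778 × 273.31 × 2.1176 × 8.1818 = 45354
[tube #4] = 8.00 × 10^9 PFU/mL / 45354 = 1.76 × 10^5 PFU/mL

1.76 × 10^5 PFU/mL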